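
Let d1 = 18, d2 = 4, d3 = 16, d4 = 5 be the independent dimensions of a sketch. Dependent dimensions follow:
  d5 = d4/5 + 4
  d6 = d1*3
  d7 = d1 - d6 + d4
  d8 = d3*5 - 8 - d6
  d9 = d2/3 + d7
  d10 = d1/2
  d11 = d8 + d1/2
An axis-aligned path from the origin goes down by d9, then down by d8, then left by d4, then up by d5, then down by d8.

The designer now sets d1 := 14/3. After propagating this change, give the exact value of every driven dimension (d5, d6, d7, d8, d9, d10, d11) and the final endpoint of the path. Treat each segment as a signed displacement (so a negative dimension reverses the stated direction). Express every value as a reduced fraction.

Apply edit: d1 := 14/3
  d5 = d4/5 + 4 = 5
  d6 = d1*3 = 14
  d7 = d1 - d6 + d4 = -13/3
  d8 = d3*5 - 8 - d6 = 58
  d9 = d2/3 + d7 = -3
  d10 = d1/2 = 7/3
  d11 = d8 + d1/2 = 181/3
Walk from origin (0, 0):
  seg 1: down by d9 = -3 → (0, 3)
  seg 2: down by d8 = 58 → (0, -55)
  seg 3: left by d4 = 5 → (-5, -55)
  seg 4: up by d5 = 5 → (-5, -50)
  seg 5: down by d8 = 58 → (-5, -108)

d5 = 5
d6 = 14
d7 = -13/3
d8 = 58
d9 = -3
d10 = 7/3
d11 = 181/3
endpoint = (-5, -108)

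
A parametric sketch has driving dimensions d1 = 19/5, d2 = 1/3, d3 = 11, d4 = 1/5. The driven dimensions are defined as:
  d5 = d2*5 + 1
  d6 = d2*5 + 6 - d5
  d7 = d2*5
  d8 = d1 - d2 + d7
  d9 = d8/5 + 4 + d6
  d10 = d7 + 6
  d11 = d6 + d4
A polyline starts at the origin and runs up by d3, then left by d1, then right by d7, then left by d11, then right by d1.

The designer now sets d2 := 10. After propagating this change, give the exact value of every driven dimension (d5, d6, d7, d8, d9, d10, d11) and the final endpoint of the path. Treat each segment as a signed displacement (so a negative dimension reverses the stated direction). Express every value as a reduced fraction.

d5 = 51
d6 = 5
d7 = 50
d8 = 219/5
d9 = 444/25
d10 = 56
d11 = 26/5
endpoint = (224/5, 11)

Apply edit: d2 := 10
  d5 = d2*5 + 1 = 51
  d6 = d2*5 + 6 - d5 = 5
  d7 = d2*5 = 50
  d8 = d1 - d2 + d7 = 219/5
  d9 = d8/5 + 4 + d6 = 444/25
  d10 = d7 + 6 = 56
  d11 = d6 + d4 = 26/5
Walk from origin (0, 0):
  seg 1: up by d3 = 11 → (0, 11)
  seg 2: left by d1 = 19/5 → (-19/5, 11)
  seg 3: right by d7 = 50 → (231/5, 11)
  seg 4: left by d11 = 26/5 → (41, 11)
  seg 5: right by d1 = 19/5 → (224/5, 11)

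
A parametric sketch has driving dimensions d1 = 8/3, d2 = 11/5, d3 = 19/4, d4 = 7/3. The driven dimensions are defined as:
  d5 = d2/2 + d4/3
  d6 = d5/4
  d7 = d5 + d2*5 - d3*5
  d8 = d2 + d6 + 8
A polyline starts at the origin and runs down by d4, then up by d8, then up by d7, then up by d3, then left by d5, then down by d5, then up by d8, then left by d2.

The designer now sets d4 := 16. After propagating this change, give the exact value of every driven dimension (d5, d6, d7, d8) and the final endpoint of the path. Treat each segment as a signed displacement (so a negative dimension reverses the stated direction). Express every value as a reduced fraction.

Apply edit: d4 := 16
  d5 = d2/2 + d4/3 = 193/30
  d6 = d5/4 = 193/120
  d7 = d5 + d2*5 - d3*5 = -379/60
  d8 = d2 + d6 + 8 = 1417/120
Walk from origin (0, 0):
  seg 1: down by d4 = 16 → (0, -16)
  seg 2: up by d8 = 1417/120 → (0, -503/120)
  seg 3: up by d7 = -379/60 → (0, -1261/120)
  seg 4: up by d3 = 19/4 → (0, -691/120)
  seg 5: left by d5 = 193/30 → (-193/30, -691/120)
  seg 6: down by d5 = 193/30 → (-193/30, -1463/120)
  seg 7: up by d8 = 1417/120 → (-193/30, -23/60)
  seg 8: left by d2 = 11/5 → (-259/30, -23/60)

d5 = 193/30
d6 = 193/120
d7 = -379/60
d8 = 1417/120
endpoint = (-259/30, -23/60)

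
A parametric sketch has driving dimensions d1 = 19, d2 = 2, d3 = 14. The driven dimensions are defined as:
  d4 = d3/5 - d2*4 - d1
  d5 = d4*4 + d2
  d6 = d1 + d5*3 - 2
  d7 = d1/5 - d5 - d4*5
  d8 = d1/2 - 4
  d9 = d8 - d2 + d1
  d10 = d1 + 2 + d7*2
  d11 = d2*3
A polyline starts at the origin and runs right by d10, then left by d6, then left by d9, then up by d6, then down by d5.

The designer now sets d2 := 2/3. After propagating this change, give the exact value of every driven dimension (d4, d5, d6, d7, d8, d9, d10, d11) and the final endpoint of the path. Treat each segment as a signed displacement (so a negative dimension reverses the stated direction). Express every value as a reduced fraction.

d4 = -283/15
d5 = -374/5
d6 = -1037/5
d7 = 2594/15
d8 = 11/2
d9 = 143/6
d10 = 5503/15
d11 = 2
endpoint = (16513/30, -663/5)

Apply edit: d2 := 2/3
  d4 = d3/5 - d2*4 - d1 = -283/15
  d5 = d4*4 + d2 = -374/5
  d6 = d1 + d5*3 - 2 = -1037/5
  d7 = d1/5 - d5 - d4*5 = 2594/15
  d8 = d1/2 - 4 = 11/2
  d9 = d8 - d2 + d1 = 143/6
  d10 = d1 + 2 + d7*2 = 5503/15
  d11 = d2*3 = 2
Walk from origin (0, 0):
  seg 1: right by d10 = 5503/15 → (5503/15, 0)
  seg 2: left by d6 = -1037/5 → (8614/15, 0)
  seg 3: left by d9 = 143/6 → (16513/30, 0)
  seg 4: up by d6 = -1037/5 → (16513/30, -1037/5)
  seg 5: down by d5 = -374/5 → (16513/30, -663/5)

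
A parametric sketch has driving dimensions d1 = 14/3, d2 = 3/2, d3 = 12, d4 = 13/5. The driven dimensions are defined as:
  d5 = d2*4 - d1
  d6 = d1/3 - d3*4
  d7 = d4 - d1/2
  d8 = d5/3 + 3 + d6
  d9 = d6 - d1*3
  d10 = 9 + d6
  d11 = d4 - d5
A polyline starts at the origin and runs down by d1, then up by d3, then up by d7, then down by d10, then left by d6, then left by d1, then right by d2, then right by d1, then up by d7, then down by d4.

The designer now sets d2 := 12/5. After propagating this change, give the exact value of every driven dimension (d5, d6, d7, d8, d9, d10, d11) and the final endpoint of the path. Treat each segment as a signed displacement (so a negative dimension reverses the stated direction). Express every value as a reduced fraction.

d5 = 74/15
d6 = -418/9
d7 = 4/15
d8 = -209/5
d9 = -544/9
d10 = -337/9
d11 = -7/3
endpoint = (2198/45, 1922/45)

Apply edit: d2 := 12/5
  d5 = d2*4 - d1 = 74/15
  d6 = d1/3 - d3*4 = -418/9
  d7 = d4 - d1/2 = 4/15
  d8 = d5/3 + 3 + d6 = -209/5
  d9 = d6 - d1*3 = -544/9
  d10 = 9 + d6 = -337/9
  d11 = d4 - d5 = -7/3
Walk from origin (0, 0):
  seg 1: down by d1 = 14/3 → (0, -14/3)
  seg 2: up by d3 = 12 → (0, 22/3)
  seg 3: up by d7 = 4/15 → (0, 38/5)
  seg 4: down by d10 = -337/9 → (0, 2027/45)
  seg 5: left by d6 = -418/9 → (418/9, 2027/45)
  seg 6: left by d1 = 14/3 → (376/9, 2027/45)
  seg 7: right by d2 = 12/5 → (1988/45, 2027/45)
  seg 8: right by d1 = 14/3 → (2198/45, 2027/45)
  seg 9: up by d7 = 4/15 → (2198/45, 2039/45)
  seg 10: down by d4 = 13/5 → (2198/45, 1922/45)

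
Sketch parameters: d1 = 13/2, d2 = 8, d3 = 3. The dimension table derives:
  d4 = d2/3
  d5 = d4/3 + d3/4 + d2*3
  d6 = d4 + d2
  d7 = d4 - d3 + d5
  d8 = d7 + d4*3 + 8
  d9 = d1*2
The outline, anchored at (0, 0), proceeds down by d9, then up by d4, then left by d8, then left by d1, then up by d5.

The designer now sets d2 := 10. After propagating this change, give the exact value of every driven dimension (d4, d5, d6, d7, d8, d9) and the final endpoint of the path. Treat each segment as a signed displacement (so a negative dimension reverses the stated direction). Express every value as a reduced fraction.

d4 = 10/3
d5 = 1147/36
d6 = 40/3
d7 = 1159/36
d8 = 1807/36
d9 = 13
endpoint = (-2041/36, 799/36)

Apply edit: d2 := 10
  d4 = d2/3 = 10/3
  d5 = d4/3 + d3/4 + d2*3 = 1147/36
  d6 = d4 + d2 = 40/3
  d7 = d4 - d3 + d5 = 1159/36
  d8 = d7 + d4*3 + 8 = 1807/36
  d9 = d1*2 = 13
Walk from origin (0, 0):
  seg 1: down by d9 = 13 → (0, -13)
  seg 2: up by d4 = 10/3 → (0, -29/3)
  seg 3: left by d8 = 1807/36 → (-1807/36, -29/3)
  seg 4: left by d1 = 13/2 → (-2041/36, -29/3)
  seg 5: up by d5 = 1147/36 → (-2041/36, 799/36)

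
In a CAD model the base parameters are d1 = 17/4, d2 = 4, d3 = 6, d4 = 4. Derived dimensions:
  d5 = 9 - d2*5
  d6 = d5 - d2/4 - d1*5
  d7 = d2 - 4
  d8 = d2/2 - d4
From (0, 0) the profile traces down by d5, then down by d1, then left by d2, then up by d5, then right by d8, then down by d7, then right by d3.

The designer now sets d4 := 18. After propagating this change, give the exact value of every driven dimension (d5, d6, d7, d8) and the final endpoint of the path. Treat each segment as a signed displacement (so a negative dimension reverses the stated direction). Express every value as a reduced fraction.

d5 = -11
d6 = -133/4
d7 = 0
d8 = -16
endpoint = (-14, -17/4)

Apply edit: d4 := 18
  d5 = 9 - d2*5 = -11
  d6 = d5 - d2/4 - d1*5 = -133/4
  d7 = d2 - 4 = 0
  d8 = d2/2 - d4 = -16
Walk from origin (0, 0):
  seg 1: down by d5 = -11 → (0, 11)
  seg 2: down by d1 = 17/4 → (0, 27/4)
  seg 3: left by d2 = 4 → (-4, 27/4)
  seg 4: up by d5 = -11 → (-4, -17/4)
  seg 5: right by d8 = -16 → (-20, -17/4)
  seg 6: down by d7 = 0 → (-20, -17/4)
  seg 7: right by d3 = 6 → (-14, -17/4)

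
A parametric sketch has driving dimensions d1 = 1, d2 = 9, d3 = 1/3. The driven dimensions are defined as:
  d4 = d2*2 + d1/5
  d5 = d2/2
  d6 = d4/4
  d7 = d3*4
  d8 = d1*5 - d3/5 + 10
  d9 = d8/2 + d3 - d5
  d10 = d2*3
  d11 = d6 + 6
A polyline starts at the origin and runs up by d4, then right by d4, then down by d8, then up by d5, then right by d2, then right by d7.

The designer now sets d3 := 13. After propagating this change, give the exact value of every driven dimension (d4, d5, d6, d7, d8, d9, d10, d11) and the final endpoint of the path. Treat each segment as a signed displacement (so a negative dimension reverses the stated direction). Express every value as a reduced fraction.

Apply edit: d3 := 13
  d4 = d2*2 + d1/5 = 91/5
  d5 = d2/2 = 9/2
  d6 = d4/4 = 91/20
  d7 = d3*4 = 52
  d8 = d1*5 - d3/5 + 10 = 62/5
  d9 = d8/2 + d3 - d5 = 147/10
  d10 = d2*3 = 27
  d11 = d6 + 6 = 211/20
Walk from origin (0, 0):
  seg 1: up by d4 = 91/5 → (0, 91/5)
  seg 2: right by d4 = 91/5 → (91/5, 91/5)
  seg 3: down by d8 = 62/5 → (91/5, 29/5)
  seg 4: up by d5 = 9/2 → (91/5, 103/10)
  seg 5: right by d2 = 9 → (136/5, 103/10)
  seg 6: right by d7 = 52 → (396/5, 103/10)

d4 = 91/5
d5 = 9/2
d6 = 91/20
d7 = 52
d8 = 62/5
d9 = 147/10
d10 = 27
d11 = 211/20
endpoint = (396/5, 103/10)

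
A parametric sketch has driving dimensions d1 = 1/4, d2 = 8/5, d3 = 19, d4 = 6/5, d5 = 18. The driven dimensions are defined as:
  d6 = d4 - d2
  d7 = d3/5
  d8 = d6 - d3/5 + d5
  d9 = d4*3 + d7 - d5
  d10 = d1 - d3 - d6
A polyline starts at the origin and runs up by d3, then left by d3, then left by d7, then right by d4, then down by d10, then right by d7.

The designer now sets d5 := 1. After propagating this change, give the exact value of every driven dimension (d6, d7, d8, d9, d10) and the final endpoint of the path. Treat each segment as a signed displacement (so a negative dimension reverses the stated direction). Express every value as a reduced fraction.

Apply edit: d5 := 1
  d6 = d4 - d2 = -2/5
  d7 = d3/5 = 19/5
  d8 = d6 - d3/5 + d5 = -16/5
  d9 = d4*3 + d7 - d5 = 32/5
  d10 = d1 - d3 - d6 = -367/20
Walk from origin (0, 0):
  seg 1: up by d3 = 19 → (0, 19)
  seg 2: left by d3 = 19 → (-19, 19)
  seg 3: left by d7 = 19/5 → (-114/5, 19)
  seg 4: right by d4 = 6/5 → (-108/5, 19)
  seg 5: down by d10 = -367/20 → (-108/5, 747/20)
  seg 6: right by d7 = 19/5 → (-89/5, 747/20)

d6 = -2/5
d7 = 19/5
d8 = -16/5
d9 = 32/5
d10 = -367/20
endpoint = (-89/5, 747/20)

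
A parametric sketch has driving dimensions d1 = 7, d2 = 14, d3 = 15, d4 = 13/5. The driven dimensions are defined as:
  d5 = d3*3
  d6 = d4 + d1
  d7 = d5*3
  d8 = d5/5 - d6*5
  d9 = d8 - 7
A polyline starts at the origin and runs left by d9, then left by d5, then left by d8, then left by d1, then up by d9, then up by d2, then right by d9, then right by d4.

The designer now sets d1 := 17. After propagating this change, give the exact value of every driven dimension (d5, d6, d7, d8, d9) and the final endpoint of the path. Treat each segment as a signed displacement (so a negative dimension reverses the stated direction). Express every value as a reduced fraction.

Apply edit: d1 := 17
  d5 = d3*3 = 45
  d6 = d4 + d1 = 98/5
  d7 = d5*3 = 135
  d8 = d5/5 - d6*5 = -89
  d9 = d8 - 7 = -96
Walk from origin (0, 0):
  seg 1: left by d9 = -96 → (96, 0)
  seg 2: left by d5 = 45 → (51, 0)
  seg 3: left by d8 = -89 → (140, 0)
  seg 4: left by d1 = 17 → (123, 0)
  seg 5: up by d9 = -96 → (123, -96)
  seg 6: up by d2 = 14 → (123, -82)
  seg 7: right by d9 = -96 → (27, -82)
  seg 8: right by d4 = 13/5 → (148/5, -82)

d5 = 45
d6 = 98/5
d7 = 135
d8 = -89
d9 = -96
endpoint = (148/5, -82)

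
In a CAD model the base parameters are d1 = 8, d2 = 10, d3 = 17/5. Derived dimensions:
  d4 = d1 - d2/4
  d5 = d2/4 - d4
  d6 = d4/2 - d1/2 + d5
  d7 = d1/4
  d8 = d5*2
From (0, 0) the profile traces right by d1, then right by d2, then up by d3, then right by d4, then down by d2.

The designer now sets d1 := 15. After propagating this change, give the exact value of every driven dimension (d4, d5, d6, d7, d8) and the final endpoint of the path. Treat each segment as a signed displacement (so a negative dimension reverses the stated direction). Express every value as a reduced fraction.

Apply edit: d1 := 15
  d4 = d1 - d2/4 = 25/2
  d5 = d2/4 - d4 = -10
  d6 = d4/2 - d1/2 + d5 = -45/4
  d7 = d1/4 = 15/4
  d8 = d5*2 = -20
Walk from origin (0, 0):
  seg 1: right by d1 = 15 → (15, 0)
  seg 2: right by d2 = 10 → (25, 0)
  seg 3: up by d3 = 17/5 → (25, 17/5)
  seg 4: right by d4 = 25/2 → (75/2, 17/5)
  seg 5: down by d2 = 10 → (75/2, -33/5)

d4 = 25/2
d5 = -10
d6 = -45/4
d7 = 15/4
d8 = -20
endpoint = (75/2, -33/5)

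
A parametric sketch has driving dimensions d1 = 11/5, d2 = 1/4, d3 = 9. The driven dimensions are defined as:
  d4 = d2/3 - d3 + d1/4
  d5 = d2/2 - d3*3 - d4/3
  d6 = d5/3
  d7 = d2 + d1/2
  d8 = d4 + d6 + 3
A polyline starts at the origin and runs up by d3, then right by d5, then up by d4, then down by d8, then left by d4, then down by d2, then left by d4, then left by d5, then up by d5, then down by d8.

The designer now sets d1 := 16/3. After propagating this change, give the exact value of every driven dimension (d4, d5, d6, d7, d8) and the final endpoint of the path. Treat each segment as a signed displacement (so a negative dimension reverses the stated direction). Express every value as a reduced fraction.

Apply edit: d1 := 16/3
  d4 = d2/3 - d3 + d1/4 = -91/12
  d5 = d2/2 - d3*3 - d4/3 = -1753/72
  d6 = d5/3 = -1753/216
  d7 = d2 + d1/2 = 35/12
  d8 = d4 + d6 + 3 = -2743/216
Walk from origin (0, 0):
  seg 1: up by d3 = 9 → (0, 9)
  seg 2: right by d5 = -1753/72 → (-1753/72, 9)
  seg 3: up by d4 = -91/12 → (-1753/72, 17/12)
  seg 4: down by d8 = -2743/216 → (-1753/72, 3049/216)
  seg 5: left by d4 = -91/12 → (-1207/72, 3049/216)
  seg 6: down by d2 = 1/4 → (-1207/72, 2995/216)
  seg 7: left by d4 = -91/12 → (-661/72, 2995/216)
  seg 8: left by d5 = -1753/72 → (91/6, 2995/216)
  seg 9: up by d5 = -1753/72 → (91/6, -283/27)
  seg 10: down by d8 = -2743/216 → (91/6, 479/216)

d4 = -91/12
d5 = -1753/72
d6 = -1753/216
d7 = 35/12
d8 = -2743/216
endpoint = (91/6, 479/216)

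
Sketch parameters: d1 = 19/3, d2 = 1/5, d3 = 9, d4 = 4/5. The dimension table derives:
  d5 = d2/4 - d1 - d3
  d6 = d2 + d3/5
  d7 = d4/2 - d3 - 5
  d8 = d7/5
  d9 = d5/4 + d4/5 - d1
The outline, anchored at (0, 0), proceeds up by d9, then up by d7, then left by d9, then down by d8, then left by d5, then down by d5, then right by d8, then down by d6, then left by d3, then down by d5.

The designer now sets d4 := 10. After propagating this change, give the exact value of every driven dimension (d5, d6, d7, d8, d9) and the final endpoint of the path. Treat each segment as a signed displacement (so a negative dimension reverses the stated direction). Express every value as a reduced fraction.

d5 = -917/60
d6 = 2
d7 = -9
d8 = -9/5
d9 = -1957/240
endpoint = (1011/80, 1057/80)

Apply edit: d4 := 10
  d5 = d2/4 - d1 - d3 = -917/60
  d6 = d2 + d3/5 = 2
  d7 = d4/2 - d3 - 5 = -9
  d8 = d7/5 = -9/5
  d9 = d5/4 + d4/5 - d1 = -1957/240
Walk from origin (0, 0):
  seg 1: up by d9 = -1957/240 → (0, -1957/240)
  seg 2: up by d7 = -9 → (0, -4117/240)
  seg 3: left by d9 = -1957/240 → (1957/240, -4117/240)
  seg 4: down by d8 = -9/5 → (1957/240, -737/48)
  seg 5: left by d5 = -917/60 → (375/16, -737/48)
  seg 6: down by d5 = -917/60 → (375/16, -17/240)
  seg 7: right by d8 = -9/5 → (1731/80, -17/240)
  seg 8: down by d6 = 2 → (1731/80, -497/240)
  seg 9: left by d3 = 9 → (1011/80, -497/240)
  seg 10: down by d5 = -917/60 → (1011/80, 1057/80)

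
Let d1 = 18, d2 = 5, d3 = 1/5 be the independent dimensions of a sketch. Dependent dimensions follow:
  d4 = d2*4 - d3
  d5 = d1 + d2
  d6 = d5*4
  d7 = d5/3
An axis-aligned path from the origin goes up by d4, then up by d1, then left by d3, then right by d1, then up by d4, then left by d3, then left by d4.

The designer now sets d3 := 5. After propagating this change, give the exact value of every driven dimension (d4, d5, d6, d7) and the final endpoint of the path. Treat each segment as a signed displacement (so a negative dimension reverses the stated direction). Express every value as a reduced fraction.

d4 = 15
d5 = 23
d6 = 92
d7 = 23/3
endpoint = (-7, 48)

Apply edit: d3 := 5
  d4 = d2*4 - d3 = 15
  d5 = d1 + d2 = 23
  d6 = d5*4 = 92
  d7 = d5/3 = 23/3
Walk from origin (0, 0):
  seg 1: up by d4 = 15 → (0, 15)
  seg 2: up by d1 = 18 → (0, 33)
  seg 3: left by d3 = 5 → (-5, 33)
  seg 4: right by d1 = 18 → (13, 33)
  seg 5: up by d4 = 15 → (13, 48)
  seg 6: left by d3 = 5 → (8, 48)
  seg 7: left by d4 = 15 → (-7, 48)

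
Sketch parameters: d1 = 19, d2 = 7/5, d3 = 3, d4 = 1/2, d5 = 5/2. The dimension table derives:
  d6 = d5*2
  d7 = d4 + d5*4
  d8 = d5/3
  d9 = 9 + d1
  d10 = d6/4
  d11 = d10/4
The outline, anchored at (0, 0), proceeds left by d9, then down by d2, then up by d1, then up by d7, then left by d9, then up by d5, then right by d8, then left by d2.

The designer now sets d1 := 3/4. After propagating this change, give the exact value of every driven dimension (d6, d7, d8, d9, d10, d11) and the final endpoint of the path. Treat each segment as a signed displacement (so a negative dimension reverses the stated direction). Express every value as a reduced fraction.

Apply edit: d1 := 3/4
  d6 = d5*2 = 5
  d7 = d4 + d5*4 = 21/2
  d8 = d5/3 = 5/6
  d9 = 9 + d1 = 39/4
  d10 = d6/4 = 5/4
  d11 = d10/4 = 5/16
Walk from origin (0, 0):
  seg 1: left by d9 = 39/4 → (-39/4, 0)
  seg 2: down by d2 = 7/5 → (-39/4, -7/5)
  seg 3: up by d1 = 3/4 → (-39/4, -13/20)
  seg 4: up by d7 = 21/2 → (-39/4, 197/20)
  seg 5: left by d9 = 39/4 → (-39/2, 197/20)
  seg 6: up by d5 = 5/2 → (-39/2, 247/20)
  seg 7: right by d8 = 5/6 → (-56/3, 247/20)
  seg 8: left by d2 = 7/5 → (-301/15, 247/20)

d6 = 5
d7 = 21/2
d8 = 5/6
d9 = 39/4
d10 = 5/4
d11 = 5/16
endpoint = (-301/15, 247/20)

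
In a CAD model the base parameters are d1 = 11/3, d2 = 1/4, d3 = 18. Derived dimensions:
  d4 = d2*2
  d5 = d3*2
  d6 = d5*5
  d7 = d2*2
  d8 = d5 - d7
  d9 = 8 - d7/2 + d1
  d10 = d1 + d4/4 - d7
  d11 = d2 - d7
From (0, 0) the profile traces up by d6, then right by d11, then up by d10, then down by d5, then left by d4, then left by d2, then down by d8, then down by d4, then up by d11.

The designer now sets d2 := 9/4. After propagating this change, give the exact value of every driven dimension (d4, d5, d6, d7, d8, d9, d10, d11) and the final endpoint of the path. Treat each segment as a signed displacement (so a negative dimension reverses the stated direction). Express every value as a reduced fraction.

Apply edit: d2 := 9/4
  d4 = d2*2 = 9/2
  d5 = d3*2 = 36
  d6 = d5*5 = 180
  d7 = d2*2 = 9/2
  d8 = d5 - d7 = 63/2
  d9 = 8 - d7/2 + d1 = 113/12
  d10 = d1 + d4/4 - d7 = 7/24
  d11 = d2 - d7 = -9/4
Walk from origin (0, 0):
  seg 1: up by d6 = 180 → (0, 180)
  seg 2: right by d11 = -9/4 → (-9/4, 180)
  seg 3: up by d10 = 7/24 → (-9/4, 4327/24)
  seg 4: down by d5 = 36 → (-9/4, 3463/24)
  seg 5: left by d4 = 9/2 → (-27/4, 3463/24)
  seg 6: left by d2 = 9/4 → (-9, 3463/24)
  seg 7: down by d8 = 63/2 → (-9, 2707/24)
  seg 8: down by d4 = 9/2 → (-9, 2599/24)
  seg 9: up by d11 = -9/4 → (-9, 2545/24)

d4 = 9/2
d5 = 36
d6 = 180
d7 = 9/2
d8 = 63/2
d9 = 113/12
d10 = 7/24
d11 = -9/4
endpoint = (-9, 2545/24)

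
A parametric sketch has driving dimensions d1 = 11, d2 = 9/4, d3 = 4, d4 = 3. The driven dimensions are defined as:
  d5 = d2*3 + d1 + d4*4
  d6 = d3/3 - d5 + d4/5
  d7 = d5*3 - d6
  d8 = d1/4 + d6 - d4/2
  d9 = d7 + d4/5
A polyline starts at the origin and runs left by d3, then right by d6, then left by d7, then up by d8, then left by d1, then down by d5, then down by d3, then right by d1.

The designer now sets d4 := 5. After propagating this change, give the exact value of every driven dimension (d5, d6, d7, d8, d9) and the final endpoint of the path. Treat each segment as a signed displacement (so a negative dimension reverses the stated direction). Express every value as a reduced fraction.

Apply edit: d4 := 5
  d5 = d2*3 + d1 + d4*4 = 151/4
  d6 = d3/3 - d5 + d4/5 = -425/12
  d7 = d5*3 - d6 = 446/3
  d8 = d1/4 + d6 - d4/2 = -211/6
  d9 = d7 + d4/5 = 449/3
Walk from origin (0, 0):
  seg 1: left by d3 = 4 → (-4, 0)
  seg 2: right by d6 = -425/12 → (-473/12, 0)
  seg 3: left by d7 = 446/3 → (-2257/12, 0)
  seg 4: up by d8 = -211/6 → (-2257/12, -211/6)
  seg 5: left by d1 = 11 → (-2389/12, -211/6)
  seg 6: down by d5 = 151/4 → (-2389/12, -875/12)
  seg 7: down by d3 = 4 → (-2389/12, -923/12)
  seg 8: right by d1 = 11 → (-2257/12, -923/12)

d5 = 151/4
d6 = -425/12
d7 = 446/3
d8 = -211/6
d9 = 449/3
endpoint = (-2257/12, -923/12)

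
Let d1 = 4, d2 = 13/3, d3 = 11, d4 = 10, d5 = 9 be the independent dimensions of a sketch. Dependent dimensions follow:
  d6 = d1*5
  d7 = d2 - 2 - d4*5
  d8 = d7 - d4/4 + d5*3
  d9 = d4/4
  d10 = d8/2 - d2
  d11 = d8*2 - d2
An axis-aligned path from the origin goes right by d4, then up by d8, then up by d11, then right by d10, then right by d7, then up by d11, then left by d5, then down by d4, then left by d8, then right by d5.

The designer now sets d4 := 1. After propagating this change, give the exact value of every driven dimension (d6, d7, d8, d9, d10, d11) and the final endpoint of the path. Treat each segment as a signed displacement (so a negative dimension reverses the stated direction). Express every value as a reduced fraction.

d6 = 20
d7 = -8/3
d8 = 289/12
d9 = 1/4
d10 = 185/24
d11 = 263/6
endpoint = (-433/24, 443/4)

Apply edit: d4 := 1
  d6 = d1*5 = 20
  d7 = d2 - 2 - d4*5 = -8/3
  d8 = d7 - d4/4 + d5*3 = 289/12
  d9 = d4/4 = 1/4
  d10 = d8/2 - d2 = 185/24
  d11 = d8*2 - d2 = 263/6
Walk from origin (0, 0):
  seg 1: right by d4 = 1 → (1, 0)
  seg 2: up by d8 = 289/12 → (1, 289/12)
  seg 3: up by d11 = 263/6 → (1, 815/12)
  seg 4: right by d10 = 185/24 → (209/24, 815/12)
  seg 5: right by d7 = -8/3 → (145/24, 815/12)
  seg 6: up by d11 = 263/6 → (145/24, 447/4)
  seg 7: left by d5 = 9 → (-71/24, 447/4)
  seg 8: down by d4 = 1 → (-71/24, 443/4)
  seg 9: left by d8 = 289/12 → (-649/24, 443/4)
  seg 10: right by d5 = 9 → (-433/24, 443/4)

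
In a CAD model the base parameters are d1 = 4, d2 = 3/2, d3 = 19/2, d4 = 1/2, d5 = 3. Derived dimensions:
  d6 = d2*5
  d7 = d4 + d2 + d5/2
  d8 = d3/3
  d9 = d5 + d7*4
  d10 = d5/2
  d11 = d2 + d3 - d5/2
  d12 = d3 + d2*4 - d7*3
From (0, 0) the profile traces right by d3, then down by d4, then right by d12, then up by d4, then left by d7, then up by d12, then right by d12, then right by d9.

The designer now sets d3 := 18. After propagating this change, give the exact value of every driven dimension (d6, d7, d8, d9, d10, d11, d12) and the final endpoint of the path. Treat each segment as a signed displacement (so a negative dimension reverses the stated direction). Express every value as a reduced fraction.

d6 = 15/2
d7 = 7/2
d8 = 6
d9 = 17
d10 = 3/2
d11 = 18
d12 = 27/2
endpoint = (117/2, 27/2)

Apply edit: d3 := 18
  d6 = d2*5 = 15/2
  d7 = d4 + d2 + d5/2 = 7/2
  d8 = d3/3 = 6
  d9 = d5 + d7*4 = 17
  d10 = d5/2 = 3/2
  d11 = d2 + d3 - d5/2 = 18
  d12 = d3 + d2*4 - d7*3 = 27/2
Walk from origin (0, 0):
  seg 1: right by d3 = 18 → (18, 0)
  seg 2: down by d4 = 1/2 → (18, -1/2)
  seg 3: right by d12 = 27/2 → (63/2, -1/2)
  seg 4: up by d4 = 1/2 → (63/2, 0)
  seg 5: left by d7 = 7/2 → (28, 0)
  seg 6: up by d12 = 27/2 → (28, 27/2)
  seg 7: right by d12 = 27/2 → (83/2, 27/2)
  seg 8: right by d9 = 17 → (117/2, 27/2)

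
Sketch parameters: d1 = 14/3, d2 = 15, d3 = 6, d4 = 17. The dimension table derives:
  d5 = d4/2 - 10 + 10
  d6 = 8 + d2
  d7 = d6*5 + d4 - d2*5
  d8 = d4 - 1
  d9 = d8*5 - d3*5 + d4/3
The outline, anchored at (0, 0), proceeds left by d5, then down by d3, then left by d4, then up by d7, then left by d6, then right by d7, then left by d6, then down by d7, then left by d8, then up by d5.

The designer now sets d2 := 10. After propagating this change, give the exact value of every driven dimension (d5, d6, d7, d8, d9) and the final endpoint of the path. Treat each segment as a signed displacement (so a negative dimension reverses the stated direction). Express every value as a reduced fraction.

Apply edit: d2 := 10
  d5 = d4/2 - 10 + 10 = 17/2
  d6 = 8 + d2 = 18
  d7 = d6*5 + d4 - d2*5 = 57
  d8 = d4 - 1 = 16
  d9 = d8*5 - d3*5 + d4/3 = 167/3
Walk from origin (0, 0):
  seg 1: left by d5 = 17/2 → (-17/2, 0)
  seg 2: down by d3 = 6 → (-17/2, -6)
  seg 3: left by d4 = 17 → (-51/2, -6)
  seg 4: up by d7 = 57 → (-51/2, 51)
  seg 5: left by d6 = 18 → (-87/2, 51)
  seg 6: right by d7 = 57 → (27/2, 51)
  seg 7: left by d6 = 18 → (-9/2, 51)
  seg 8: down by d7 = 57 → (-9/2, -6)
  seg 9: left by d8 = 16 → (-41/2, -6)
  seg 10: up by d5 = 17/2 → (-41/2, 5/2)

d5 = 17/2
d6 = 18
d7 = 57
d8 = 16
d9 = 167/3
endpoint = (-41/2, 5/2)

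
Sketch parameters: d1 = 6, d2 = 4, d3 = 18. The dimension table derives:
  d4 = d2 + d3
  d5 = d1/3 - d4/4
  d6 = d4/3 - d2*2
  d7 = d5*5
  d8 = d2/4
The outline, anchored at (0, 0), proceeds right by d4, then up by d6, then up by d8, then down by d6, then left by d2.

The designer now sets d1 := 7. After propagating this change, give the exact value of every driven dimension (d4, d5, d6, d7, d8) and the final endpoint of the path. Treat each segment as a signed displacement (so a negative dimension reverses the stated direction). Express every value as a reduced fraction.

d4 = 22
d5 = -19/6
d6 = -2/3
d7 = -95/6
d8 = 1
endpoint = (18, 1)

Apply edit: d1 := 7
  d4 = d2 + d3 = 22
  d5 = d1/3 - d4/4 = -19/6
  d6 = d4/3 - d2*2 = -2/3
  d7 = d5*5 = -95/6
  d8 = d2/4 = 1
Walk from origin (0, 0):
  seg 1: right by d4 = 22 → (22, 0)
  seg 2: up by d6 = -2/3 → (22, -2/3)
  seg 3: up by d8 = 1 → (22, 1/3)
  seg 4: down by d6 = -2/3 → (22, 1)
  seg 5: left by d2 = 4 → (18, 1)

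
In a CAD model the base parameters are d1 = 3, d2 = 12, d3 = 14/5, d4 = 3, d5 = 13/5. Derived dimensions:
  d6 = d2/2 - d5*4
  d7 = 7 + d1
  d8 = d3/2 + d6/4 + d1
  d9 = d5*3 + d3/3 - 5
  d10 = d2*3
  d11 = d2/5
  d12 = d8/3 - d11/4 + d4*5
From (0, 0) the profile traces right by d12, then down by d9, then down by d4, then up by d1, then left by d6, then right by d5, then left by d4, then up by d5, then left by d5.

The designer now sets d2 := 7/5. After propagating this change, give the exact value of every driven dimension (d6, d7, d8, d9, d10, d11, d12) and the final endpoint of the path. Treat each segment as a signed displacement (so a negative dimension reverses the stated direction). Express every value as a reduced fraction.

d6 = -97/10
d7 = 10
d8 = 79/40
d9 = 56/15
d10 = 21/5
d11 = 7/25
d12 = 9353/600
endpoint = (13373/600, -17/15)

Apply edit: d2 := 7/5
  d6 = d2/2 - d5*4 = -97/10
  d7 = 7 + d1 = 10
  d8 = d3/2 + d6/4 + d1 = 79/40
  d9 = d5*3 + d3/3 - 5 = 56/15
  d10 = d2*3 = 21/5
  d11 = d2/5 = 7/25
  d12 = d8/3 - d11/4 + d4*5 = 9353/600
Walk from origin (0, 0):
  seg 1: right by d12 = 9353/600 → (9353/600, 0)
  seg 2: down by d9 = 56/15 → (9353/600, -56/15)
  seg 3: down by d4 = 3 → (9353/600, -101/15)
  seg 4: up by d1 = 3 → (9353/600, -56/15)
  seg 5: left by d6 = -97/10 → (15173/600, -56/15)
  seg 6: right by d5 = 13/5 → (16733/600, -56/15)
  seg 7: left by d4 = 3 → (14933/600, -56/15)
  seg 8: up by d5 = 13/5 → (14933/600, -17/15)
  seg 9: left by d5 = 13/5 → (13373/600, -17/15)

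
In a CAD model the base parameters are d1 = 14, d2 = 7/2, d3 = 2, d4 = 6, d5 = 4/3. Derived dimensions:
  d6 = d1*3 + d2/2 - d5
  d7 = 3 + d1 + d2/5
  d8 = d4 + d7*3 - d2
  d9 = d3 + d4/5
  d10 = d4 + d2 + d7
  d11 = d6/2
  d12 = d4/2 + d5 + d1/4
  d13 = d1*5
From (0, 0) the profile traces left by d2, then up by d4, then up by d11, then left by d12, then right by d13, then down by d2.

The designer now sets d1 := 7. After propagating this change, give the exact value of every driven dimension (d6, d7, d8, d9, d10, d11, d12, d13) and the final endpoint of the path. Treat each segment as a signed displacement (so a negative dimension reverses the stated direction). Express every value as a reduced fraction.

Apply edit: d1 := 7
  d6 = d1*3 + d2/2 - d5 = 257/12
  d7 = 3 + d1 + d2/5 = 107/10
  d8 = d4 + d7*3 - d2 = 173/5
  d9 = d3 + d4/5 = 16/5
  d10 = d4 + d2 + d7 = 101/5
  d11 = d6/2 = 257/24
  d12 = d4/2 + d5 + d1/4 = 73/12
  d13 = d1*5 = 35
Walk from origin (0, 0):
  seg 1: left by d2 = 7/2 → (-7/2, 0)
  seg 2: up by d4 = 6 → (-7/2, 6)
  seg 3: up by d11 = 257/24 → (-7/2, 401/24)
  seg 4: left by d12 = 73/12 → (-115/12, 401/24)
  seg 5: right by d13 = 35 → (305/12, 401/24)
  seg 6: down by d2 = 7/2 → (305/12, 317/24)

d6 = 257/12
d7 = 107/10
d8 = 173/5
d9 = 16/5
d10 = 101/5
d11 = 257/24
d12 = 73/12
d13 = 35
endpoint = (305/12, 317/24)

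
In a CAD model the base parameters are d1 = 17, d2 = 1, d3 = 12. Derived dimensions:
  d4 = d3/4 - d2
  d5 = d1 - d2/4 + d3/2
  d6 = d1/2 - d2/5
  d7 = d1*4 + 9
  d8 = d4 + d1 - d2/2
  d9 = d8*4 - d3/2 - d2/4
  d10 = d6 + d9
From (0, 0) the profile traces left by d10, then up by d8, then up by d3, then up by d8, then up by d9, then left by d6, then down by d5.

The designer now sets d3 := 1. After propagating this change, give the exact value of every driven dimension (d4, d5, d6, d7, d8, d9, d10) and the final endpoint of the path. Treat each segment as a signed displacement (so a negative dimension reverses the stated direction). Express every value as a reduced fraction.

Apply edit: d3 := 1
  d4 = d3/4 - d2 = -3/4
  d5 = d1 - d2/4 + d3/2 = 69/4
  d6 = d1/2 - d2/5 = 83/10
  d7 = d1*4 + 9 = 77
  d8 = d4 + d1 - d2/2 = 63/4
  d9 = d8*4 - d3/2 - d2/4 = 249/4
  d10 = d6 + d9 = 1411/20
Walk from origin (0, 0):
  seg 1: left by d10 = 1411/20 → (-1411/20, 0)
  seg 2: up by d8 = 63/4 → (-1411/20, 63/4)
  seg 3: up by d3 = 1 → (-1411/20, 67/4)
  seg 4: up by d8 = 63/4 → (-1411/20, 65/2)
  seg 5: up by d9 = 249/4 → (-1411/20, 379/4)
  seg 6: left by d6 = 83/10 → (-1577/20, 379/4)
  seg 7: down by d5 = 69/4 → (-1577/20, 155/2)

d4 = -3/4
d5 = 69/4
d6 = 83/10
d7 = 77
d8 = 63/4
d9 = 249/4
d10 = 1411/20
endpoint = (-1577/20, 155/2)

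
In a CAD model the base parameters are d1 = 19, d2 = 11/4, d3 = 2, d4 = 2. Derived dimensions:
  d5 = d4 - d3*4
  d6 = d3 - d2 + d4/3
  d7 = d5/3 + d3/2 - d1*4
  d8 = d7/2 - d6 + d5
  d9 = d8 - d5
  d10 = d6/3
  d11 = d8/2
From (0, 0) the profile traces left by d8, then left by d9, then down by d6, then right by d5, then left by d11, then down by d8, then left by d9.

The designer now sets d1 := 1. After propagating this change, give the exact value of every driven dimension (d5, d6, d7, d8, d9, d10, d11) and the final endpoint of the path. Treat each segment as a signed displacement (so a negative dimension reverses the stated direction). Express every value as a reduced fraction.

d5 = -6
d6 = -1/12
d7 = -5
d8 = -101/12
d9 = -29/12
d10 = -1/36
d11 = -101/24
endpoint = (275/24, 17/2)

Apply edit: d1 := 1
  d5 = d4 - d3*4 = -6
  d6 = d3 - d2 + d4/3 = -1/12
  d7 = d5/3 + d3/2 - d1*4 = -5
  d8 = d7/2 - d6 + d5 = -101/12
  d9 = d8 - d5 = -29/12
  d10 = d6/3 = -1/36
  d11 = d8/2 = -101/24
Walk from origin (0, 0):
  seg 1: left by d8 = -101/12 → (101/12, 0)
  seg 2: left by d9 = -29/12 → (65/6, 0)
  seg 3: down by d6 = -1/12 → (65/6, 1/12)
  seg 4: right by d5 = -6 → (29/6, 1/12)
  seg 5: left by d11 = -101/24 → (217/24, 1/12)
  seg 6: down by d8 = -101/12 → (217/24, 17/2)
  seg 7: left by d9 = -29/12 → (275/24, 17/2)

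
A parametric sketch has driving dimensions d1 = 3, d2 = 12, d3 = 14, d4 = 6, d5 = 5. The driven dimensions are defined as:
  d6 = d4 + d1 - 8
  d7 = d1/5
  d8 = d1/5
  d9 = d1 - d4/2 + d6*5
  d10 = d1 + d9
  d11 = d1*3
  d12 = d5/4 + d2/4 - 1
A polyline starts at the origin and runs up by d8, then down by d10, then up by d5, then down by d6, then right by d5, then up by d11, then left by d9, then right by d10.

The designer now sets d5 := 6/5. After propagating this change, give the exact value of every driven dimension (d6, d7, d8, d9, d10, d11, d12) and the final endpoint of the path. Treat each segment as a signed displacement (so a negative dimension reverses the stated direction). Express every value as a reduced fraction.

Apply edit: d5 := 6/5
  d6 = d4 + d1 - 8 = 1
  d7 = d1/5 = 3/5
  d8 = d1/5 = 3/5
  d9 = d1 - d4/2 + d6*5 = 5
  d10 = d1 + d9 = 8
  d11 = d1*3 = 9
  d12 = d5/4 + d2/4 - 1 = 23/10
Walk from origin (0, 0):
  seg 1: up by d8 = 3/5 → (0, 3/5)
  seg 2: down by d10 = 8 → (0, -37/5)
  seg 3: up by d5 = 6/5 → (0, -31/5)
  seg 4: down by d6 = 1 → (0, -36/5)
  seg 5: right by d5 = 6/5 → (6/5, -36/5)
  seg 6: up by d11 = 9 → (6/5, 9/5)
  seg 7: left by d9 = 5 → (-19/5, 9/5)
  seg 8: right by d10 = 8 → (21/5, 9/5)

d6 = 1
d7 = 3/5
d8 = 3/5
d9 = 5
d10 = 8
d11 = 9
d12 = 23/10
endpoint = (21/5, 9/5)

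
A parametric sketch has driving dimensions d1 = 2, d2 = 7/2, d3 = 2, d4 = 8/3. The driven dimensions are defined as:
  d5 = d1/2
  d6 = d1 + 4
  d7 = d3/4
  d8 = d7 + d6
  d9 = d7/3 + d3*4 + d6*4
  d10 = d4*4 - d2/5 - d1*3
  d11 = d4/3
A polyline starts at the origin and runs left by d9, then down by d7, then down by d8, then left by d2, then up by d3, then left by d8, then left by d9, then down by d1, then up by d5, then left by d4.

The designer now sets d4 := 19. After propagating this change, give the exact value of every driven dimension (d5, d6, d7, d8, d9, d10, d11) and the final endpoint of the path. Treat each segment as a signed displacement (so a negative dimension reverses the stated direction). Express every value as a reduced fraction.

d5 = 1
d6 = 6
d7 = 1/2
d8 = 13/2
d9 = 193/6
d10 = 693/10
d11 = 19/3
endpoint = (-280/3, -6)

Apply edit: d4 := 19
  d5 = d1/2 = 1
  d6 = d1 + 4 = 6
  d7 = d3/4 = 1/2
  d8 = d7 + d6 = 13/2
  d9 = d7/3 + d3*4 + d6*4 = 193/6
  d10 = d4*4 - d2/5 - d1*3 = 693/10
  d11 = d4/3 = 19/3
Walk from origin (0, 0):
  seg 1: left by d9 = 193/6 → (-193/6, 0)
  seg 2: down by d7 = 1/2 → (-193/6, -1/2)
  seg 3: down by d8 = 13/2 → (-193/6, -7)
  seg 4: left by d2 = 7/2 → (-107/3, -7)
  seg 5: up by d3 = 2 → (-107/3, -5)
  seg 6: left by d8 = 13/2 → (-253/6, -5)
  seg 7: left by d9 = 193/6 → (-223/3, -5)
  seg 8: down by d1 = 2 → (-223/3, -7)
  seg 9: up by d5 = 1 → (-223/3, -6)
  seg 10: left by d4 = 19 → (-280/3, -6)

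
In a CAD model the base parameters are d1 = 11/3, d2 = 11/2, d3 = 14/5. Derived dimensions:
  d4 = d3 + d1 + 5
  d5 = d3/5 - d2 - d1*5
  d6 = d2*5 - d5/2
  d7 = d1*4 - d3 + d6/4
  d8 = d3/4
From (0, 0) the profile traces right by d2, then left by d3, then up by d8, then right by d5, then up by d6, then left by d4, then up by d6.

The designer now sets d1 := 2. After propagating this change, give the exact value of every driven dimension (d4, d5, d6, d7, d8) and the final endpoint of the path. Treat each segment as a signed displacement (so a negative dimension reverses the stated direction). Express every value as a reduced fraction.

Apply edit: d1 := 2
  d4 = d3 + d1 + 5 = 49/5
  d5 = d3/5 - d2 - d1*5 = -747/50
  d6 = d2*5 - d5/2 = 3497/100
  d7 = d1*4 - d3 + d6/4 = 5577/400
  d8 = d3/4 = 7/10
Walk from origin (0, 0):
  seg 1: right by d2 = 11/2 → (11/2, 0)
  seg 2: left by d3 = 14/5 → (27/10, 0)
  seg 3: up by d8 = 7/10 → (27/10, 7/10)
  seg 4: right by d5 = -747/50 → (-306/25, 7/10)
  seg 5: up by d6 = 3497/100 → (-306/25, 3567/100)
  seg 6: left by d4 = 49/5 → (-551/25, 3567/100)
  seg 7: up by d6 = 3497/100 → (-551/25, 1766/25)

d4 = 49/5
d5 = -747/50
d6 = 3497/100
d7 = 5577/400
d8 = 7/10
endpoint = (-551/25, 1766/25)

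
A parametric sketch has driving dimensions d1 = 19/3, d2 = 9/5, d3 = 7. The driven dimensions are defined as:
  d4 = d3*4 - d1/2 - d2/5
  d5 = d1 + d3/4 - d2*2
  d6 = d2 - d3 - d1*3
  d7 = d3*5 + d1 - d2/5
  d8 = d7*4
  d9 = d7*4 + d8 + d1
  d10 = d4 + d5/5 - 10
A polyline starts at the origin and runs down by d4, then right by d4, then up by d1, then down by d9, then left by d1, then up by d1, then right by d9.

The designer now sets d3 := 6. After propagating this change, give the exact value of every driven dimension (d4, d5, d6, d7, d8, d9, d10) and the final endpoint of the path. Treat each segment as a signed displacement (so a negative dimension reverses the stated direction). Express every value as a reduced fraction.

d4 = 3071/150
d5 = 127/30
d6 = -116/5
d7 = 2698/75
d8 = 10792/75
d9 = 7353/25
d10 = 283/25
endpoint = (15413/50, -45289/150)

Apply edit: d3 := 6
  d4 = d3*4 - d1/2 - d2/5 = 3071/150
  d5 = d1 + d3/4 - d2*2 = 127/30
  d6 = d2 - d3 - d1*3 = -116/5
  d7 = d3*5 + d1 - d2/5 = 2698/75
  d8 = d7*4 = 10792/75
  d9 = d7*4 + d8 + d1 = 7353/25
  d10 = d4 + d5/5 - 10 = 283/25
Walk from origin (0, 0):
  seg 1: down by d4 = 3071/150 → (0, -3071/150)
  seg 2: right by d4 = 3071/150 → (3071/150, -3071/150)
  seg 3: up by d1 = 19/3 → (3071/150, -707/50)
  seg 4: down by d9 = 7353/25 → (3071/150, -15413/50)
  seg 5: left by d1 = 19/3 → (707/50, -15413/50)
  seg 6: up by d1 = 19/3 → (707/50, -45289/150)
  seg 7: right by d9 = 7353/25 → (15413/50, -45289/150)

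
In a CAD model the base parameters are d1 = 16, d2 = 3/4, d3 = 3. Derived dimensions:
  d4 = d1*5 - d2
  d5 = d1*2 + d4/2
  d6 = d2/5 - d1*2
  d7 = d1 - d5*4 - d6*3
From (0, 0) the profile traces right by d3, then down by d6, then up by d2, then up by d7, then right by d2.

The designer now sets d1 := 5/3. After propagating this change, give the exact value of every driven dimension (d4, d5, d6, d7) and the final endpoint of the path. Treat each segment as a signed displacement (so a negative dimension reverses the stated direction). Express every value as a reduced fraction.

d4 = 91/12
d5 = 57/8
d6 = -191/60
d7 = -1037/60
endpoint = (15/4, -267/20)

Apply edit: d1 := 5/3
  d4 = d1*5 - d2 = 91/12
  d5 = d1*2 + d4/2 = 57/8
  d6 = d2/5 - d1*2 = -191/60
  d7 = d1 - d5*4 - d6*3 = -1037/60
Walk from origin (0, 0):
  seg 1: right by d3 = 3 → (3, 0)
  seg 2: down by d6 = -191/60 → (3, 191/60)
  seg 3: up by d2 = 3/4 → (3, 59/15)
  seg 4: up by d7 = -1037/60 → (3, -267/20)
  seg 5: right by d2 = 3/4 → (15/4, -267/20)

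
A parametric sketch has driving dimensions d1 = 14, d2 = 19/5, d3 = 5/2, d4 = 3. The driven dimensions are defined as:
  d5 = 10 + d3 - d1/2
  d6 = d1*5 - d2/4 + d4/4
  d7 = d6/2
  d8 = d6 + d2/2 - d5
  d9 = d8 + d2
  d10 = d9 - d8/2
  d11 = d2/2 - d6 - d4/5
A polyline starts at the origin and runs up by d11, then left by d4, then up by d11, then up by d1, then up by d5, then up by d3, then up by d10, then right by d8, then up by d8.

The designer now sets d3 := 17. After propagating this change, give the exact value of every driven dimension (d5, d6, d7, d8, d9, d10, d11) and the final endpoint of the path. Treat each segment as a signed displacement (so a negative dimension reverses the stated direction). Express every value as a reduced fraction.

d5 = 20
d6 = 349/5
d7 = 349/10
d8 = 517/10
d9 = 111/2
d10 = 593/20
d11 = -137/2
endpoint = (487/10, -93/20)

Apply edit: d3 := 17
  d5 = 10 + d3 - d1/2 = 20
  d6 = d1*5 - d2/4 + d4/4 = 349/5
  d7 = d6/2 = 349/10
  d8 = d6 + d2/2 - d5 = 517/10
  d9 = d8 + d2 = 111/2
  d10 = d9 - d8/2 = 593/20
  d11 = d2/2 - d6 - d4/5 = -137/2
Walk from origin (0, 0):
  seg 1: up by d11 = -137/2 → (0, -137/2)
  seg 2: left by d4 = 3 → (-3, -137/2)
  seg 3: up by d11 = -137/2 → (-3, -137)
  seg 4: up by d1 = 14 → (-3, -123)
  seg 5: up by d5 = 20 → (-3, -103)
  seg 6: up by d3 = 17 → (-3, -86)
  seg 7: up by d10 = 593/20 → (-3, -1127/20)
  seg 8: right by d8 = 517/10 → (487/10, -1127/20)
  seg 9: up by d8 = 517/10 → (487/10, -93/20)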